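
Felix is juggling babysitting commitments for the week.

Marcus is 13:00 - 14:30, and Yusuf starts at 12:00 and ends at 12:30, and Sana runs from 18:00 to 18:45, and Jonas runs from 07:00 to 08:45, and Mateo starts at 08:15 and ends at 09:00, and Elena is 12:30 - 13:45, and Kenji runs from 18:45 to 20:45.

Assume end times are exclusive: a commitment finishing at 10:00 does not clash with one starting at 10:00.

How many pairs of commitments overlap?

2

Sorted by start: Jonas, Mateo, Yusuf, Elena, Marcus, Sana, Kenji.
Mateo starts before Jonas ends → Jonas and Mateo overlap.
Yusuf starts after Jonas ends, so Jonas has no further overlaps.
Yusuf starts after Mateo ends, so Mateo has no further overlaps.
Elena starts exactly when Yusuf ends (back-to-back, no overlap), so Yusuf has no further overlaps.
Marcus starts before Elena ends → Elena and Marcus overlap.
Sana starts after Elena ends, so Elena has no further overlaps.
Sana starts after Marcus ends, so Marcus has no further overlaps.
Kenji starts exactly when Sana ends (back-to-back, no overlap).
Overlapping pairs: Elena & Marcus, Jonas & Mateo — 2 in total.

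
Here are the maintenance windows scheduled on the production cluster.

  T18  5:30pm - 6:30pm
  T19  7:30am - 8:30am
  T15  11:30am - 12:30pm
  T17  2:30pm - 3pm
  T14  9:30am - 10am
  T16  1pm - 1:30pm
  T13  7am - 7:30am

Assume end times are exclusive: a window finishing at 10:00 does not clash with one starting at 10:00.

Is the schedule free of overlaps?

Yes

Sorted by start: T13, T19, T14, T15, T16, T17, T18.
T19 starts exactly when T13 ends (back-to-back, no overlap), so nothing later overlaps T13 either.
T14 starts after T19 ends, so nothing later overlaps T19 either.
T15 starts after T14 ends, so nothing later overlaps T14 either.
T16 starts after T15 ends, so nothing later overlaps T15 either.
T17 starts after T16 ends, so nothing later overlaps T16 either.
T18 starts after T17 ends.
Every pair is clear; the schedule has no overlaps.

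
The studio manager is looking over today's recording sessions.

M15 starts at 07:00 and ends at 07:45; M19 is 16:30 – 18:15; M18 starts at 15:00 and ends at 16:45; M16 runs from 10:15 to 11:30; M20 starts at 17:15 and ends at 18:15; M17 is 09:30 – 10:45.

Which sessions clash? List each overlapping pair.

M16 & M17, M18 & M19, M19 & M20

Sorted by start: M15, M17, M16, M18, M19, M20.
M17 starts after M15 ends, so M15 has no further overlaps.
M16 starts before M17 ends → M17 and M16 overlap.
M18 starts after M17 ends, so M17 has no further overlaps.
M18 starts after M16 ends, so M16 has no further overlaps.
M19 starts before M18 ends → M18 and M19 overlap.
M20 starts after M18 ends.
M20 starts before M19 ends → M19 and M20 overlap.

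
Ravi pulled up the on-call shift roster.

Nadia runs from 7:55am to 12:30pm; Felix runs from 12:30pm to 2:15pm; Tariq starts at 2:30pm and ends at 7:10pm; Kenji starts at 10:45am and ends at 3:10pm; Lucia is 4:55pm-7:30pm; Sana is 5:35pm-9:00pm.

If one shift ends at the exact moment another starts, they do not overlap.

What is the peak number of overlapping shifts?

3

Walk through starts and ends in time order (an end at T is processed before a start at T):
7:55am start Nadia → 1
10:45am start Kenji → 2
12:30pm end Nadia → 1
12:30pm start Felix → 2
2:15pm end Felix → 1
2:30pm start Tariq → 2
3:10pm end Kenji → 1
4:55pm start Lucia → 2
5:35pm start Sana → 3
7:10pm end Tariq → 2
7:30pm end Lucia → 1
9:00pm end Sana → 0
Peak is 3, at 5:35pm (Lucia, Sana, Tariq).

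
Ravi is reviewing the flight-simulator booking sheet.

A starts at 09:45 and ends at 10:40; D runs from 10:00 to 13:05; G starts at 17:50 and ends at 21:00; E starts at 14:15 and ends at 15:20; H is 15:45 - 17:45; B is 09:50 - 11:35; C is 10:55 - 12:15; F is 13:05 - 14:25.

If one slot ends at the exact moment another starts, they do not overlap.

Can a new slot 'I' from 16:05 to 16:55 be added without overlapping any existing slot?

A: ends 10:40 at or before I starts 16:05 → clear.
B: ends 11:35 at or before I starts 16:05 → clear.
D: ends 13:05 at or before I starts 16:05 → clear.
C: ends 12:15 at or before I starts 16:05 → clear.
F: ends 14:25 at or before I starts 16:05 → clear.
E: ends 15:20 at or before I starts 16:05 → clear.
H: starts 15:45 before I ends 16:55, and ends 17:45 after I starts 16:05 → overlap.
G: starts 17:50 at or after I ends 16:55 → clear.
I overlaps H.

No — it overlaps H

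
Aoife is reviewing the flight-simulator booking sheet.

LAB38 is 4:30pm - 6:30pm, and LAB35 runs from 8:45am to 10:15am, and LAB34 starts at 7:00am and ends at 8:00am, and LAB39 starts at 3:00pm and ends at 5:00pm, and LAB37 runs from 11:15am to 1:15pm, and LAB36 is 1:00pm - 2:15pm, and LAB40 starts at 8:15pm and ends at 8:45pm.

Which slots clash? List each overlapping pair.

Two intervals overlap when each starts before the other ends.
Sorted by start: LAB34, LAB35, LAB37, LAB36, LAB39, LAB38, LAB40.
LAB35 starts after LAB34 ends; LAB34 is clear from here.
LAB37 starts after LAB35 ends; LAB35 is clear from here.
LAB36 starts before LAB37 ends → LAB37 and LAB36 overlap.
LAB39 starts after LAB37 ends; LAB37 is clear from here.
LAB39 starts after LAB36 ends; LAB36 is clear from here.
LAB38 starts before LAB39 ends → LAB39 and LAB38 overlap.
LAB40 starts after LAB39 ends.
LAB40 starts after LAB38 ends.

LAB36 & LAB37, LAB38 & LAB39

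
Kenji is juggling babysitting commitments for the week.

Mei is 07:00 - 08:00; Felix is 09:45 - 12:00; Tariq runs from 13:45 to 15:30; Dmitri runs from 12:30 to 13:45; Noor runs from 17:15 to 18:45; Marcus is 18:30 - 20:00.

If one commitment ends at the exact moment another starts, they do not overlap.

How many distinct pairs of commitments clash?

Sorted by start: Mei, Felix, Dmitri, Tariq, Noor, Marcus.
Felix starts after Mei ends; Mei is clear from here.
Dmitri starts after Felix ends; Felix is clear from here.
Tariq starts exactly when Dmitri ends (back-to-back, no overlap); Dmitri is clear from here.
Noor starts after Tariq ends; Tariq is clear from here.
Marcus starts before Noor ends → Noor and Marcus overlap.
Overlapping pairs: Marcus & Noor — 1 in total.

1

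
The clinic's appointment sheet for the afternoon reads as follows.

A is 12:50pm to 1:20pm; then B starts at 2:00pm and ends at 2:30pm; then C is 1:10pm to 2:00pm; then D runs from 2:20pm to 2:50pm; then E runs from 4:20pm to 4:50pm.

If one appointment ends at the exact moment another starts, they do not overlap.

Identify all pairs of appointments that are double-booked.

A & C, B & D

Sorted by start: A, C, B, D, E.
C starts before A ends → A and C overlap.
B starts after A ends — done with A.
B starts exactly when C ends (back-to-back, no overlap) — done with C.
D starts before B ends → B and D overlap.
E starts after B ends.
E starts after D ends.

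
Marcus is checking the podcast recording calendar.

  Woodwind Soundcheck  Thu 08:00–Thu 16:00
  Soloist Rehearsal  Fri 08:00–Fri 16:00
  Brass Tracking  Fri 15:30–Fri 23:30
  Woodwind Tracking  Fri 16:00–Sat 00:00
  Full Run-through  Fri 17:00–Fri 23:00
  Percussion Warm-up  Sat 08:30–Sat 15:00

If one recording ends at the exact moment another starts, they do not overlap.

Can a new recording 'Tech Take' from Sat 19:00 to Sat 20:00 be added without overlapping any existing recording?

Yes — the slot is free

Woodwind Soundcheck: ends Thu 16:00 at or before Tech Take starts Sat 19:00 → clear.
Soloist Rehearsal: ends Fri 16:00 at or before Tech Take starts Sat 19:00 → clear.
Brass Tracking: ends Fri 23:30 at or before Tech Take starts Sat 19:00 → clear.
Woodwind Tracking: ends Sat 00:00 at or before Tech Take starts Sat 19:00 → clear.
Full Run-through: ends Fri 23:00 at or before Tech Take starts Sat 19:00 → clear.
Percussion Warm-up: ends Sat 15:00 at or before Tech Take starts Sat 19:00 → clear.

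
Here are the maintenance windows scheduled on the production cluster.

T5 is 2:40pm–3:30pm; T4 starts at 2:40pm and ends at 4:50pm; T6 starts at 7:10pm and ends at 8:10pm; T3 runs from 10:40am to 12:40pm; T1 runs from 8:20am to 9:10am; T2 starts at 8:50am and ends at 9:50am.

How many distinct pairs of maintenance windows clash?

2

Sorted by start: T1, T2, T3, T4, T5, T6.
T2 starts before T1 ends → T1 and T2 overlap.
T3 starts after T1 ends, so T1 has no further overlaps.
T3 starts after T2 ends, so T2 has no further overlaps.
T4 starts after T3 ends, so T3 has no further overlaps.
T5 starts before T4 ends → T4 and T5 overlap.
T6 starts after T4 ends.
T6 starts after T5 ends.
Overlapping pairs: T1 & T2, T4 & T5 — 2 in total.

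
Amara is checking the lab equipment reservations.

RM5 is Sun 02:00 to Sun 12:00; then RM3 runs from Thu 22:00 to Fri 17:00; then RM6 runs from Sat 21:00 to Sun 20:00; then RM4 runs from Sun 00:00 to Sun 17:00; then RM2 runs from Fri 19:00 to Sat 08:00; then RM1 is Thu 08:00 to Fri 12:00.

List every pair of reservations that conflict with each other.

RM1 & RM3, RM4 & RM5, RM4 & RM6, RM5 & RM6

Sorted by start: RM1, RM3, RM2, RM6, RM4, RM5.
RM3 starts before RM1 ends → RM1 and RM3 overlap.
RM2 starts after RM1 ends — done with RM1.
RM2 starts after RM3 ends — done with RM3.
RM6 starts after RM2 ends — done with RM2.
RM4 starts before RM6 ends → RM6 and RM4 overlap.
RM5 starts before RM6 ends → RM6 and RM5 overlap.
RM5 starts before RM4 ends → RM4 and RM5 overlap.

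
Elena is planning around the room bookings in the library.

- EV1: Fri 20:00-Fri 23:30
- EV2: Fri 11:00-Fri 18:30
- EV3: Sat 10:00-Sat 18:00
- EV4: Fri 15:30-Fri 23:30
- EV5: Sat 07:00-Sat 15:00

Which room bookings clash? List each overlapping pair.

EV1 & EV4, EV2 & EV4, EV3 & EV5

Two intervals overlap when each starts before the other ends.
Sorted by start: EV2, EV4, EV1, EV5, EV3.
EV4 starts before EV2 ends → EV2 and EV4 overlap.
EV1 starts after EV2 ends, so EV2 has no further overlaps.
EV1 starts before EV4 ends → EV4 and EV1 overlap.
EV5 starts after EV4 ends, so EV4 has no further overlaps.
EV5 starts after EV1 ends, so EV1 has no further overlaps.
EV3 starts before EV5 ends → EV5 and EV3 overlap.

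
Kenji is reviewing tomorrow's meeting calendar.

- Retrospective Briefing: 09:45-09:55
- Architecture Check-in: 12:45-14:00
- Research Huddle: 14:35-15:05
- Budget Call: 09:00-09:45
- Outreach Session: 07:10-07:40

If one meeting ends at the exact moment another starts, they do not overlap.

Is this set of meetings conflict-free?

Yes

Sorted by start: Outreach Session, Budget Call, Retrospective Briefing, Architecture Check-in, Research Huddle.
Budget Call starts after Outreach Session ends, so Outreach Session has no further overlaps.
Retrospective Briefing starts exactly when Budget Call ends (back-to-back, no overlap), so Budget Call has no further overlaps.
Architecture Check-in starts after Retrospective Briefing ends, so Retrospective Briefing has no further overlaps.
Research Huddle starts after Architecture Check-in ends.
Every pair is clear; the schedule has no overlaps.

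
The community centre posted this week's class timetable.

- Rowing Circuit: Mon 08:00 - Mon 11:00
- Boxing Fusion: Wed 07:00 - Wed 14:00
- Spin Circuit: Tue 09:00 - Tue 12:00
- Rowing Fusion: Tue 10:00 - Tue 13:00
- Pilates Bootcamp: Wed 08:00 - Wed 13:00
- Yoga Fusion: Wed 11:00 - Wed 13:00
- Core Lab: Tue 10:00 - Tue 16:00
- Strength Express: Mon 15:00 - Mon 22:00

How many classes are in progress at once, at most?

3

Sort all start/end points and keep a running count:
Mon 08:00 start Rowing Circuit → 1
Mon 11:00 end Rowing Circuit → 0
Mon 15:00 start Strength Express → 1
Mon 22:00 end Strength Express → 0
Tue 09:00 start Spin Circuit → 1
Tue 10:00 start Core Lab → 2
Tue 10:00 start Rowing Fusion → 3
Tue 12:00 end Spin Circuit → 2
Tue 13:00 end Rowing Fusion → 1
Tue 16:00 end Core Lab → 0
Wed 07:00 start Boxing Fusion → 1
Wed 08:00 start Pilates Bootcamp → 2
Wed 11:00 start Yoga Fusion → 3
Wed 13:00 end Pilates Bootcamp → 2
Wed 13:00 end Yoga Fusion → 1
Wed 14:00 end Boxing Fusion → 0
Peak is 3, at Tue 10:00 (Core Lab, Rowing Fusion, Spin Circuit).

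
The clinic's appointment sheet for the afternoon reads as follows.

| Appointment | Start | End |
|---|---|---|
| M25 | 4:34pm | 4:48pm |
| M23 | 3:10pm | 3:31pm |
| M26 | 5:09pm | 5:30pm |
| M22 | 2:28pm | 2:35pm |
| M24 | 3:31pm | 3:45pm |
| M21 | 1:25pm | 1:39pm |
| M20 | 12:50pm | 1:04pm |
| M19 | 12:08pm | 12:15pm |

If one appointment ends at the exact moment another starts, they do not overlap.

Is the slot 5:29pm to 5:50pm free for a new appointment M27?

M19: ends 12:15pm at or before M27 starts 5:29pm → clear.
M20: ends 1:04pm at or before M27 starts 5:29pm → clear.
M21: ends 1:39pm at or before M27 starts 5:29pm → clear.
M22: ends 2:35pm at or before M27 starts 5:29pm → clear.
M23: ends 3:31pm at or before M27 starts 5:29pm → clear.
M24: ends 3:45pm at or before M27 starts 5:29pm → clear.
M25: ends 4:48pm at or before M27 starts 5:29pm → clear.
M26: starts 5:09pm before M27 ends 5:50pm, and ends 5:30pm after M27 starts 5:29pm → overlap.
M27 overlaps M26.

No — it overlaps M26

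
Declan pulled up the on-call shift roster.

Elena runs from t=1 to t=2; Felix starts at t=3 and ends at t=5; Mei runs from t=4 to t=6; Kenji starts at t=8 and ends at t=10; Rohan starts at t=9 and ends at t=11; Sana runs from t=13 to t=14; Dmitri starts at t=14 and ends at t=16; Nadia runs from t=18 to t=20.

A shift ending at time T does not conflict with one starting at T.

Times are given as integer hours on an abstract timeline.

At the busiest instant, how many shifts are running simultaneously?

Sort all start/end points and keep a running count:
t=1 start Elena → 1
t=2 end Elena → 0
t=3 start Felix → 1
t=4 start Mei → 2
t=5 end Felix → 1
t=6 end Mei → 0
t=8 start Kenji → 1
t=9 start Rohan → 2
t=10 end Kenji → 1
t=11 end Rohan → 0
t=13 start Sana → 1
t=14 end Sana → 0
t=14 start Dmitri → 1
t=16 end Dmitri → 0
t=18 start Nadia → 1
t=20 end Nadia → 0
Peak is 2, at t=4 (Felix, Mei).

2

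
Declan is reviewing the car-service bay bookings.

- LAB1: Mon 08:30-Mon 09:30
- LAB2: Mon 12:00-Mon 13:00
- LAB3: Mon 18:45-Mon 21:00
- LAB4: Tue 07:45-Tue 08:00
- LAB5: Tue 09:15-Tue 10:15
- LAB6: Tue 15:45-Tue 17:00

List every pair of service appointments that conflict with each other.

no overlapping pairs

Check each pair: they overlap iff neither finishes before the other starts.
Sorted by start: LAB1, LAB2, LAB3, LAB4, LAB5, LAB6.
LAB2 starts after LAB1 ends — done with LAB1.
LAB3 starts after LAB2 ends — done with LAB2.
LAB4 starts after LAB3 ends — done with LAB3.
LAB5 starts after LAB4 ends — done with LAB4.
LAB6 starts after LAB5 ends.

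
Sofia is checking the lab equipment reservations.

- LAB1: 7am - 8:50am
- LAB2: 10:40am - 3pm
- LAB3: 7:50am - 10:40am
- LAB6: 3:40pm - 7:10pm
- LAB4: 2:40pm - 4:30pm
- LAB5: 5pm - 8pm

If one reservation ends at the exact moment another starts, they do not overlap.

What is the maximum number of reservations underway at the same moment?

2

Sweep the timeline, counting +1 at each start and −1 at each end (ends before starts at a tie):
7am start LAB1 → 1
7:50am start LAB3 → 2
8:50am end LAB1 → 1
10:40am end LAB3 → 0
10:40am start LAB2 → 1
2:40pm start LAB4 → 2
3pm end LAB2 → 1
3:40pm start LAB6 → 2
4:30pm end LAB4 → 1
5pm start LAB5 → 2
7:10pm end LAB6 → 1
8pm end LAB5 → 0
Peak is 2, at 7:50am (LAB1, LAB3).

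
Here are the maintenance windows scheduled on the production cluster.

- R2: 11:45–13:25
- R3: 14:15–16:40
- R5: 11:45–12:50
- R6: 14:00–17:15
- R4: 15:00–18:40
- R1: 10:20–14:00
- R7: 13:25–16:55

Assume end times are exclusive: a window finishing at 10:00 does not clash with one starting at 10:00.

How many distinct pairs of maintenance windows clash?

Sorted by start: R1, R2, R5, R7, R6, R3, R4.
R2 starts before R1 ends → R1 and R2 overlap.
R5 starts before R1 ends → R1 and R5 overlap.
R7 starts before R1 ends → R1 and R7 overlap.
R6 starts exactly when R1 ends (back-to-back, no overlap); R1 is clear from here.
R5 starts before R2 ends → R2 and R5 overlap.
R7 starts exactly when R2 ends (back-to-back, no overlap); R2 is clear from here.
R7 starts after R5 ends; R5 is clear from here.
R6 starts before R7 ends → R7 and R6 overlap.
R3 starts before R7 ends → R7 and R3 overlap.
R4 starts before R7 ends → R7 and R4 overlap.
R3 starts before R6 ends → R6 and R3 overlap.
R4 starts before R6 ends → R6 and R4 overlap.
R4 starts before R3 ends → R3 and R4 overlap.
Overlapping pairs: R1 & R2, R1 & R5, R1 & R7, R2 & R5, R3 & R4, R3 & R6, R3 & R7, R4 & R6, R4 & R7, R6 & R7 — 10 in total.

10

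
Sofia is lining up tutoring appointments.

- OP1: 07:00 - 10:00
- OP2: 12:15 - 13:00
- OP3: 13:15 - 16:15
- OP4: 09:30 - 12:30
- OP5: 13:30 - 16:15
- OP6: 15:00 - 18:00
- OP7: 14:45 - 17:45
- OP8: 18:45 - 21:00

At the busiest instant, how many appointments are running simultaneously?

4

Walk through starts and ends in time order (an end at T is processed before a start at T):
07:00 start OP1 → 1
09:30 start OP4 → 2
10:00 end OP1 → 1
12:15 start OP2 → 2
12:30 end OP4 → 1
13:00 end OP2 → 0
13:15 start OP3 → 1
13:30 start OP5 → 2
14:45 start OP7 → 3
15:00 start OP6 → 4
16:15 end OP3 → 3
16:15 end OP5 → 2
17:45 end OP7 → 1
18:00 end OP6 → 0
18:45 start OP8 → 1
21:00 end OP8 → 0
Peak is 4, at 15:00 (OP3, OP5, OP6, OP7).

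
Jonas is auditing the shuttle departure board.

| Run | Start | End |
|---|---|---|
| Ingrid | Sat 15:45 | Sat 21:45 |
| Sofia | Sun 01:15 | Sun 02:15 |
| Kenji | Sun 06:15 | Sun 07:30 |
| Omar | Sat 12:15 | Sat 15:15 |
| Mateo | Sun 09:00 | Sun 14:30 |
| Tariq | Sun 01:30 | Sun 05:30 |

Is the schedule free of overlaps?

No

Two intervals overlap when each starts before the other ends.
Sorted by start: Omar, Ingrid, Sofia, Tariq, Kenji, Mateo.
Ingrid starts after Omar ends, so nothing later overlaps Omar either.
Sofia starts after Ingrid ends, so nothing later overlaps Ingrid either.
Tariq starts before Sofia ends → Sofia and Tariq overlap.
That's a conflict, so the schedule is not conflict-free.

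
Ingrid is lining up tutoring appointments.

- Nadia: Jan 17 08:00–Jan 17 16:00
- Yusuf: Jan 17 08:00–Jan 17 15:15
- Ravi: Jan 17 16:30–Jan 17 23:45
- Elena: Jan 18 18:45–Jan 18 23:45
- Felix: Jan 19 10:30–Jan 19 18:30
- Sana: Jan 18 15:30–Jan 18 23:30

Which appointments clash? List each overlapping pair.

Sorted by start: Nadia, Yusuf, Ravi, Sana, Elena, Felix.
Yusuf starts before Nadia ends → Nadia and Yusuf overlap.
Ravi starts after Nadia ends; Nadia is clear from here.
Ravi starts after Yusuf ends; Yusuf is clear from here.
Sana starts after Ravi ends; Ravi is clear from here.
Elena starts before Sana ends → Sana and Elena overlap.
Felix starts after Sana ends.
Felix starts after Elena ends.

Elena & Sana, Nadia & Yusuf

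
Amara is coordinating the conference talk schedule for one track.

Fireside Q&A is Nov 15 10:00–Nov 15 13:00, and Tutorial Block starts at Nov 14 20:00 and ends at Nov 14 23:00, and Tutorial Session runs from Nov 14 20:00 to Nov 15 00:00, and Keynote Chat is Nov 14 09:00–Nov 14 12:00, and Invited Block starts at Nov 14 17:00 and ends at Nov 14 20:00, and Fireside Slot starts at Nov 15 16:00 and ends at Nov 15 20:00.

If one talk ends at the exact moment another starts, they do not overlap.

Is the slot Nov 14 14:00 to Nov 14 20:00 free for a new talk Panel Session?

No — it overlaps Invited Block

Keynote Chat: ends Nov 14 12:00 at or before Panel Session starts Nov 14 14:00 → clear.
Invited Block: starts Nov 14 17:00 before Panel Session ends Nov 14 20:00, and ends Nov 14 20:00 after Panel Session starts Nov 14 14:00 → overlap.
Tutorial Session: starts Nov 14 20:00 at or after Panel Session ends Nov 14 20:00 → clear.
Tutorial Block: starts Nov 14 20:00 at or after Panel Session ends Nov 14 20:00 → clear.
Fireside Q&A: starts Nov 15 10:00 at or after Panel Session ends Nov 14 20:00 → clear.
Fireside Slot: starts Nov 15 16:00 at or after Panel Session ends Nov 14 20:00 → clear.
Panel Session overlaps Invited Block.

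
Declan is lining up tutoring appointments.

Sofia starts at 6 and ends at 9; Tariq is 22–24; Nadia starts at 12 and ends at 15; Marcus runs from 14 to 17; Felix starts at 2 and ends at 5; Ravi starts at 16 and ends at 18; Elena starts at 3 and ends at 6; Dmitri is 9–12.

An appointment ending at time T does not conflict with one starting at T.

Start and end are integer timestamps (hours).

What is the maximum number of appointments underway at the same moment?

Sweep the timeline, counting +1 at each start and −1 at each end (ends before starts at a tie):
2 start Felix → 1
3 start Elena → 2
5 end Felix → 1
6 end Elena → 0
6 start Sofia → 1
9 end Sofia → 0
9 start Dmitri → 1
12 end Dmitri → 0
12 start Nadia → 1
14 start Marcus → 2
15 end Nadia → 1
16 start Ravi → 2
17 end Marcus → 1
18 end Ravi → 0
22 start Tariq → 1
24 end Tariq → 0
Peak is 2, at 3 (Elena, Felix).

2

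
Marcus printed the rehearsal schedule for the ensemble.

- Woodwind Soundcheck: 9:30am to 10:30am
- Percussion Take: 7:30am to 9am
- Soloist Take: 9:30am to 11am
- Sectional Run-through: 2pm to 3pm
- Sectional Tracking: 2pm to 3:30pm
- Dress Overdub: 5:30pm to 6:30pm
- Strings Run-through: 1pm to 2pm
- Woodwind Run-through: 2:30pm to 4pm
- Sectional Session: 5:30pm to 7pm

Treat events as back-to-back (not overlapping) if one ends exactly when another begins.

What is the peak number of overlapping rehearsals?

3

Sort all start/end points and keep a running count:
7:30am start Percussion Take → 1
9am end Percussion Take → 0
9:30am start Soloist Take → 1
9:30am start Woodwind Soundcheck → 2
10:30am end Woodwind Soundcheck → 1
11am end Soloist Take → 0
1pm start Strings Run-through → 1
2pm end Strings Run-through → 0
2pm start Sectional Run-through → 1
2pm start Sectional Tracking → 2
2:30pm start Woodwind Run-through → 3
3pm end Sectional Run-through → 2
3:30pm end Sectional Tracking → 1
4pm end Woodwind Run-through → 0
5:30pm start Dress Overdub → 1
5:30pm start Sectional Session → 2
6:30pm end Dress Overdub → 1
7pm end Sectional Session → 0
Peak is 3, at 2:30pm (Sectional Run-through, Sectional Tracking, Woodwind Run-through).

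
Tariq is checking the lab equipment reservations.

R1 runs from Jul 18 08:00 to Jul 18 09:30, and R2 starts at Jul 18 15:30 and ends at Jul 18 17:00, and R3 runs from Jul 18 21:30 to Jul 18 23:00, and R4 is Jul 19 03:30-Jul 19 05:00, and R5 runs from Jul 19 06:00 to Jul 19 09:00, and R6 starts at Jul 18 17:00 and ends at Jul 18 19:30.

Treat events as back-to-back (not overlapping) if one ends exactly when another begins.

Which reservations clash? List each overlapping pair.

no overlapping pairs

Sorted by start: R1, R2, R6, R3, R4, R5.
R2 starts after R1 ends, so nothing later overlaps R1 either.
R6 starts exactly when R2 ends (back-to-back, no overlap), so nothing later overlaps R2 either.
R3 starts after R6 ends, so nothing later overlaps R6 either.
R4 starts after R3 ends, so nothing later overlaps R3 either.
R5 starts after R4 ends.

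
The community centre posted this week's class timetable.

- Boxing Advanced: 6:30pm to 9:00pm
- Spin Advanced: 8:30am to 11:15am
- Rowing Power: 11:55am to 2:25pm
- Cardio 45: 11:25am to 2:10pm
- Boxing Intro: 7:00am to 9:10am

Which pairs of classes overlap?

Sorted by start: Boxing Intro, Spin Advanced, Cardio 45, Rowing Power, Boxing Advanced.
Spin Advanced starts before Boxing Intro ends → Boxing Intro and Spin Advanced overlap.
Cardio 45 starts after Boxing Intro ends, so Boxing Intro has no further overlaps.
Cardio 45 starts after Spin Advanced ends, so Spin Advanced has no further overlaps.
Rowing Power starts before Cardio 45 ends → Cardio 45 and Rowing Power overlap.
Boxing Advanced starts after Cardio 45 ends.
Boxing Advanced starts after Rowing Power ends.

Boxing Intro & Spin Advanced, Cardio 45 & Rowing Power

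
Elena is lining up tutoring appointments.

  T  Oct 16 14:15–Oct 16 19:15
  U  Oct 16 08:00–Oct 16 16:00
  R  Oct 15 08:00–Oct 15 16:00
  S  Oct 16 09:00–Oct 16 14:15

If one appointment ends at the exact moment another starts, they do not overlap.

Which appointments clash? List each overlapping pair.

Sorted by start: R, U, S, T.
U starts after R ends — done with R.
S starts before U ends → U and S overlap.
T starts before U ends → U and T overlap.
T starts exactly when S ends (back-to-back, no overlap).

S & U, T & U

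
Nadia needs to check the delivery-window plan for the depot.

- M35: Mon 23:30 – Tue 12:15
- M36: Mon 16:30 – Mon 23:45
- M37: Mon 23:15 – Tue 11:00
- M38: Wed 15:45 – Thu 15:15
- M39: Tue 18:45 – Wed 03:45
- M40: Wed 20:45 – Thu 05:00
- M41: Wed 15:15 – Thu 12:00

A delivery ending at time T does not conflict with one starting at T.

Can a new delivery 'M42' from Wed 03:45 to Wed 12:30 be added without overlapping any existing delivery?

M36: ends Mon 23:45 at or before M42 starts Wed 03:45 → clear.
M37: ends Tue 11:00 at or before M42 starts Wed 03:45 → clear.
M35: ends Tue 12:15 at or before M42 starts Wed 03:45 → clear.
M39: ends Wed 03:45 at or before M42 starts Wed 03:45 → clear.
M41: starts Wed 15:15 at or after M42 ends Wed 12:30 → clear.
M38: starts Wed 15:45 at or after M42 ends Wed 12:30 → clear.
M40: starts Wed 20:45 at or after M42 ends Wed 12:30 → clear.

Yes — the slot is free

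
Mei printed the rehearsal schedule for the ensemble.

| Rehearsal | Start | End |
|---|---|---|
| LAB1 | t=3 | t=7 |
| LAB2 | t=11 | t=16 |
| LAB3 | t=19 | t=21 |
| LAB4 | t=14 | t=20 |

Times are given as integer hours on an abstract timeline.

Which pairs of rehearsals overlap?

Two intervals overlap when each starts before the other ends.
Sorted by start: LAB1, LAB2, LAB4, LAB3.
LAB2 starts after LAB1 ends, so nothing later overlaps LAB1 either.
LAB4 starts before LAB2 ends → LAB2 and LAB4 overlap.
LAB3 starts after LAB2 ends.
LAB3 starts before LAB4 ends → LAB4 and LAB3 overlap.

LAB2 & LAB4, LAB3 & LAB4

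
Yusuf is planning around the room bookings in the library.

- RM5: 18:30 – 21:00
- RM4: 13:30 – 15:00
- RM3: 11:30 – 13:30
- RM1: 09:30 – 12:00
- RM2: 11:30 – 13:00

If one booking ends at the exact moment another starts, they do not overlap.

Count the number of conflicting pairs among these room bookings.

Sorted by start: RM1, RM2, RM3, RM4, RM5.
RM2 starts before RM1 ends → RM1 and RM2 overlap.
RM3 starts before RM1 ends → RM1 and RM3 overlap.
RM4 starts after RM1 ends, so RM1 has no further overlaps.
RM3 starts before RM2 ends → RM2 and RM3 overlap.
RM4 starts after RM2 ends, so RM2 has no further overlaps.
RM4 starts exactly when RM3 ends (back-to-back, no overlap), so RM3 has no further overlaps.
RM5 starts after RM4 ends.
Overlapping pairs: RM1 & RM2, RM1 & RM3, RM2 & RM3 — 3 in total.

3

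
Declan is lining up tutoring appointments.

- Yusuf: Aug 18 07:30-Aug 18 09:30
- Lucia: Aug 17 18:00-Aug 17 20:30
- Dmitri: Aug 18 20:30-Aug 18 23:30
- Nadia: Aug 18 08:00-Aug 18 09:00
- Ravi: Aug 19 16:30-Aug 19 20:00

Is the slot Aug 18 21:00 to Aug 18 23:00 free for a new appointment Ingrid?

No — it overlaps Dmitri

Lucia: ends Aug 17 20:30 at or before Ingrid starts Aug 18 21:00 → clear.
Yusuf: ends Aug 18 09:30 at or before Ingrid starts Aug 18 21:00 → clear.
Nadia: ends Aug 18 09:00 at or before Ingrid starts Aug 18 21:00 → clear.
Dmitri: starts Aug 18 20:30 before Ingrid ends Aug 18 23:00, and ends Aug 18 23:30 after Ingrid starts Aug 18 21:00 → overlap.
Ravi: starts Aug 19 16:30 at or after Ingrid ends Aug 18 23:00 → clear.
Ingrid overlaps Dmitri.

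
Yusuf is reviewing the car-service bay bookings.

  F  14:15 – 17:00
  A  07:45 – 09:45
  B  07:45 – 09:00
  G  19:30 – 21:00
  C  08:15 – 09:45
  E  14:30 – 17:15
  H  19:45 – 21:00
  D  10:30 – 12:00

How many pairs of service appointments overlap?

5

Sorted by start: A, B, C, D, F, E, G, H.
B starts before A ends → A and B overlap.
C starts before A ends → A and C overlap.
D starts after A ends; A is clear from here.
C starts before B ends → B and C overlap.
D starts after B ends; B is clear from here.
D starts after C ends; C is clear from here.
F starts after D ends; D is clear from here.
E starts before F ends → F and E overlap.
G starts after F ends; F is clear from here.
G starts after E ends; E is clear from here.
H starts before G ends → G and H overlap.
Overlapping pairs: A & B, A & C, B & C, E & F, G & H — 5 in total.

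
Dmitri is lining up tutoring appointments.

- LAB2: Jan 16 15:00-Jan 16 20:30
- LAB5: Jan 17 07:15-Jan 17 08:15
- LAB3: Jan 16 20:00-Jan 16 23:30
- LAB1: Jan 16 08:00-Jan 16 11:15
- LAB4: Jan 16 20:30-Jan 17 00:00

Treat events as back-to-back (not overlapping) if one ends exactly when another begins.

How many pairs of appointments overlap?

2

Check each pair: they overlap iff neither finishes before the other starts.
Sorted by start: LAB1, LAB2, LAB3, LAB4, LAB5.
LAB2 starts after LAB1 ends; LAB1 is clear from here.
LAB3 starts before LAB2 ends → LAB2 and LAB3 overlap.
LAB4 starts exactly when LAB2 ends (back-to-back, no overlap); LAB2 is clear from here.
LAB4 starts before LAB3 ends → LAB3 and LAB4 overlap.
LAB5 starts after LAB3 ends.
LAB5 starts after LAB4 ends.
Overlapping pairs: LAB2 & LAB3, LAB3 & LAB4 — 2 in total.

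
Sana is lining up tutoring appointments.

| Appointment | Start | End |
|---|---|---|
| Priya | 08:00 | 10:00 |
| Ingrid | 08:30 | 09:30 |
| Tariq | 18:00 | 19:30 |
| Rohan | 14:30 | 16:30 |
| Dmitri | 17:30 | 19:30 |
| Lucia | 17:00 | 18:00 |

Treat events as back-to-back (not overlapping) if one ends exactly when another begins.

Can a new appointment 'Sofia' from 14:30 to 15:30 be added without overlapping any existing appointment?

No — it overlaps Rohan

Priya: ends 10:00 at or before Sofia starts 14:30 → clear.
Ingrid: ends 09:30 at or before Sofia starts 14:30 → clear.
Rohan: starts 14:30 before Sofia ends 15:30, and ends 16:30 after Sofia starts 14:30 → overlap.
Lucia: starts 17:00 at or after Sofia ends 15:30 → clear.
Dmitri: starts 17:30 at or after Sofia ends 15:30 → clear.
Tariq: starts 18:00 at or after Sofia ends 15:30 → clear.
Sofia overlaps Rohan.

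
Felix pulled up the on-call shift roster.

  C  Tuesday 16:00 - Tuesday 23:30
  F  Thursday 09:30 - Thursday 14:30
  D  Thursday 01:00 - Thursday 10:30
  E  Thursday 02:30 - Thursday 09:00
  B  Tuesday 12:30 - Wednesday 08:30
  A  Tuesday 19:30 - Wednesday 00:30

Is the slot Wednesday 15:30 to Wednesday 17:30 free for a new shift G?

Yes — the slot is free

B: ends Wednesday 08:30 at or before G starts Wednesday 15:30 → clear.
C: ends Tuesday 23:30 at or before G starts Wednesday 15:30 → clear.
A: ends Wednesday 00:30 at or before G starts Wednesday 15:30 → clear.
D: starts Thursday 01:00 at or after G ends Wednesday 17:30 → clear.
E: starts Thursday 02:30 at or after G ends Wednesday 17:30 → clear.
F: starts Thursday 09:30 at or after G ends Wednesday 17:30 → clear.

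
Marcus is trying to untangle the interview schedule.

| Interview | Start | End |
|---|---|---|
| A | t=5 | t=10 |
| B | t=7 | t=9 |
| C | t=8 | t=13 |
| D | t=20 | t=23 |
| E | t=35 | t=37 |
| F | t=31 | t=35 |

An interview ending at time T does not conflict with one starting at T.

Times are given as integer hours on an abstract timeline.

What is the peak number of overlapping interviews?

3

Walk through starts and ends in time order (an end at T is processed before a start at T):
t=5 start A → 1
t=7 start B → 2
t=8 start C → 3
t=9 end B → 2
t=10 end A → 1
t=13 end C → 0
t=20 start D → 1
t=23 end D → 0
t=31 start F → 1
t=35 end F → 0
t=35 start E → 1
t=37 end E → 0
Peak is 3, at t=8 (A, B, C).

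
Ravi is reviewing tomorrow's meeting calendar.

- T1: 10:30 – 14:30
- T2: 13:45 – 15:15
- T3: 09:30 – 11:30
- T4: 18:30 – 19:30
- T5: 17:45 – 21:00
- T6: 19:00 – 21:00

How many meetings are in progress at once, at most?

3

Walk through starts and ends in time order (an end at T is processed before a start at T):
09:30 start T3 → 1
10:30 start T1 → 2
11:30 end T3 → 1
13:45 start T2 → 2
14:30 end T1 → 1
15:15 end T2 → 0
17:45 start T5 → 1
18:30 start T4 → 2
19:00 start T6 → 3
19:30 end T4 → 2
21:00 end T5 → 1
21:00 end T6 → 0
Peak is 3, at 19:00 (T4, T5, T6).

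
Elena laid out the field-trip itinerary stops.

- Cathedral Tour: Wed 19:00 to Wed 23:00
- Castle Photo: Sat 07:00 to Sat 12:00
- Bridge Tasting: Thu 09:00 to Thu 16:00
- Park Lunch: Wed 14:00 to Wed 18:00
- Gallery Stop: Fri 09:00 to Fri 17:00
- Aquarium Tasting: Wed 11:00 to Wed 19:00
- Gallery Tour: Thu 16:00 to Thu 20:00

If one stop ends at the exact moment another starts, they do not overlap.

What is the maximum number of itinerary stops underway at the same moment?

Sweep the timeline, counting +1 at each start and −1 at each end (ends before starts at a tie):
Wed 11:00 start Aquarium Tasting → 1
Wed 14:00 start Park Lunch → 2
Wed 18:00 end Park Lunch → 1
Wed 19:00 end Aquarium Tasting → 0
Wed 19:00 start Cathedral Tour → 1
Wed 23:00 end Cathedral Tour → 0
Thu 09:00 start Bridge Tasting → 1
Thu 16:00 end Bridge Tasting → 0
Thu 16:00 start Gallery Tour → 1
Thu 20:00 end Gallery Tour → 0
Fri 09:00 start Gallery Stop → 1
Fri 17:00 end Gallery Stop → 0
Sat 07:00 start Castle Photo → 1
Sat 12:00 end Castle Photo → 0
Peak is 2, at Wed 14:00 (Aquarium Tasting, Park Lunch).

2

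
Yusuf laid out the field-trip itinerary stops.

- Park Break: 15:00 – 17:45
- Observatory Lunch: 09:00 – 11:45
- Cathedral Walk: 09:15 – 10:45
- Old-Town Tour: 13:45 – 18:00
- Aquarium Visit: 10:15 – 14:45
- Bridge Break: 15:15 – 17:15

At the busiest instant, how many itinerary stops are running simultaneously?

3

Walk through starts and ends in time order (an end at T is processed before a start at T):
09:00 start Observatory Lunch → 1
09:15 start Cathedral Walk → 2
10:15 start Aquarium Visit → 3
10:45 end Cathedral Walk → 2
11:45 end Observatory Lunch → 1
13:45 start Old-Town Tour → 2
14:45 end Aquarium Visit → 1
15:00 start Park Break → 2
15:15 start Bridge Break → 3
17:15 end Bridge Break → 2
17:45 end Park Break → 1
18:00 end Old-Town Tour → 0
Peak is 3, at 10:15 (Aquarium Visit, Cathedral Walk, Observatory Lunch).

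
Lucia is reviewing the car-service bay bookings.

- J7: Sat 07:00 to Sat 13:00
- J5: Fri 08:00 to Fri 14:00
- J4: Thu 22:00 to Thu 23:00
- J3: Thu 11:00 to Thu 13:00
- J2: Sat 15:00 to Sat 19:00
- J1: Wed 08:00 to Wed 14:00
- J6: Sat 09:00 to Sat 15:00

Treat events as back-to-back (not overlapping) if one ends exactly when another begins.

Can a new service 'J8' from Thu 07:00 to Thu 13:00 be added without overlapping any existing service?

J1: ends Wed 14:00 at or before J8 starts Thu 07:00 → clear.
J3: starts Thu 11:00 before J8 ends Thu 13:00, and ends Thu 13:00 after J8 starts Thu 07:00 → overlap.
J4: starts Thu 22:00 at or after J8 ends Thu 13:00 → clear.
J5: starts Fri 08:00 at or after J8 ends Thu 13:00 → clear.
J7: starts Sat 07:00 at or after J8 ends Thu 13:00 → clear.
J6: starts Sat 09:00 at or after J8 ends Thu 13:00 → clear.
J2: starts Sat 15:00 at or after J8 ends Thu 13:00 → clear.
J8 overlaps J3.

No — it overlaps J3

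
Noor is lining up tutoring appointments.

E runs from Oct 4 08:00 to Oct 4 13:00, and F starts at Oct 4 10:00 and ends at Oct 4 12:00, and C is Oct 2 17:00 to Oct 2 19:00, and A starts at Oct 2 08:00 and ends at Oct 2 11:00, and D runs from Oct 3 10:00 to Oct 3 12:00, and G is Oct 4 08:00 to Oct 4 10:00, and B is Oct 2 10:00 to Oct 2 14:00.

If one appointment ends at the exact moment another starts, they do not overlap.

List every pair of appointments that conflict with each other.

Sorted by start: A, B, C, D, E, G, F.
B starts before A ends → A and B overlap.
C starts after A ends; A is clear from here.
C starts after B ends; B is clear from here.
D starts after C ends; C is clear from here.
E starts after D ends; D is clear from here.
G starts before E ends → E and G overlap.
F starts before E ends → E and F overlap.
F starts exactly when G ends (back-to-back, no overlap).

A & B, E & F, E & G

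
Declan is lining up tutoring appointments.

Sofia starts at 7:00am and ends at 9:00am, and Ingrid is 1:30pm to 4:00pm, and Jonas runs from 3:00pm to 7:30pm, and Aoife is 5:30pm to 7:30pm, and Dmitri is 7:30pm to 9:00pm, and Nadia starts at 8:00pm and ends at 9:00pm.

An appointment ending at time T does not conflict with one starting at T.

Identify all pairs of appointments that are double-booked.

Sorted by start: Sofia, Ingrid, Jonas, Aoife, Dmitri, Nadia.
Ingrid starts after Sofia ends, so Sofia has no further overlaps.
Jonas starts before Ingrid ends → Ingrid and Jonas overlap.
Aoife starts after Ingrid ends, so Ingrid has no further overlaps.
Aoife starts before Jonas ends → Jonas and Aoife overlap.
Dmitri starts exactly when Jonas ends (back-to-back, no overlap), so Jonas has no further overlaps.
Dmitri starts exactly when Aoife ends (back-to-back, no overlap), so Aoife has no further overlaps.
Nadia starts before Dmitri ends → Dmitri and Nadia overlap.

Aoife & Jonas, Dmitri & Nadia, Ingrid & Jonas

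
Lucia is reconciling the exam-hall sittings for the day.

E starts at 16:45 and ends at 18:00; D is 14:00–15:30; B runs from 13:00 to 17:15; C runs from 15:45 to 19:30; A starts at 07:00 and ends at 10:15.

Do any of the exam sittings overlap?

Sorted by start: A, B, D, C, E.
B starts after A ends — done with A.
D starts before B ends → B and D overlap.
That's a conflict, so the schedule is not conflict-free.

Yes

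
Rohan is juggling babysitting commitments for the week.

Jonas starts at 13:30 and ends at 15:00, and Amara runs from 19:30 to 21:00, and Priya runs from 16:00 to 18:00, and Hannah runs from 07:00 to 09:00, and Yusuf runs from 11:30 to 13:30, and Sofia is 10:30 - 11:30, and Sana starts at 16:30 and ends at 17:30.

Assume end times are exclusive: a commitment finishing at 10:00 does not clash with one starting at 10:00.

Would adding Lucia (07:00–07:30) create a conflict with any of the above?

Yes — it overlaps Hannah

Hannah: starts 07:00 before Lucia ends 07:30, and ends 09:00 after Lucia starts 07:00 → overlap.
Sofia: starts 10:30 at or after Lucia ends 07:30 → clear.
Yusuf: starts 11:30 at or after Lucia ends 07:30 → clear.
Jonas: starts 13:30 at or after Lucia ends 07:30 → clear.
Priya: starts 16:00 at or after Lucia ends 07:30 → clear.
Sana: starts 16:30 at or after Lucia ends 07:30 → clear.
Amara: starts 19:30 at or after Lucia ends 07:30 → clear.
Lucia overlaps Hannah.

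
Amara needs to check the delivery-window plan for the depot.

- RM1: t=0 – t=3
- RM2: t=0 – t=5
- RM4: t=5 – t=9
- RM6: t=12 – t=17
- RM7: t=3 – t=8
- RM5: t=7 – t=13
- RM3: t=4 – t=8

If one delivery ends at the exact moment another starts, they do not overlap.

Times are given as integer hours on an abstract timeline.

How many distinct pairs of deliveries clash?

10

Check each pair: they overlap iff neither finishes before the other starts.
Sorted by start: RM1, RM2, RM7, RM3, RM4, RM5, RM6.
RM2 starts before RM1 ends → RM1 and RM2 overlap.
RM7 starts exactly when RM1 ends (back-to-back, no overlap), so RM1 has no further overlaps.
RM7 starts before RM2 ends → RM2 and RM7 overlap.
RM3 starts before RM2 ends → RM2 and RM3 overlap.
RM4 starts exactly when RM2 ends (back-to-back, no overlap), so RM2 has no further overlaps.
RM3 starts before RM7 ends → RM7 and RM3 overlap.
RM4 starts before RM7 ends → RM7 and RM4 overlap.
RM5 starts before RM7 ends → RM7 and RM5 overlap.
RM6 starts after RM7 ends.
RM4 starts before RM3 ends → RM3 and RM4 overlap.
RM5 starts before RM3 ends → RM3 and RM5 overlap.
RM6 starts after RM3 ends.
RM5 starts before RM4 ends → RM4 and RM5 overlap.
RM6 starts after RM4 ends.
RM6 starts before RM5 ends → RM5 and RM6 overlap.
Overlapping pairs: RM1 & RM2, RM2 & RM3, RM2 & RM7, RM3 & RM4, RM3 & RM5, RM3 & RM7, RM4 & RM5, RM4 & RM7, RM5 & RM6, RM5 & RM7 — 10 in total.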